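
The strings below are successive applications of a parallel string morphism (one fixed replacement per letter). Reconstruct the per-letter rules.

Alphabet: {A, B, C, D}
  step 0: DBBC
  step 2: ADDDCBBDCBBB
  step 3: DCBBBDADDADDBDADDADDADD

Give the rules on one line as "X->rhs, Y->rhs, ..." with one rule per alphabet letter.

  step 2 ⇒ step 3: ADDDCBBDCBBB ⇒ DC·B·B·B·D·ADD·ADD·B·D·ADD·ADD·ADD
    A ↦ DC
    B ↦ ADD
    C ↦ D
    D ↦ B

A->DC, B->ADD, C->D, D->B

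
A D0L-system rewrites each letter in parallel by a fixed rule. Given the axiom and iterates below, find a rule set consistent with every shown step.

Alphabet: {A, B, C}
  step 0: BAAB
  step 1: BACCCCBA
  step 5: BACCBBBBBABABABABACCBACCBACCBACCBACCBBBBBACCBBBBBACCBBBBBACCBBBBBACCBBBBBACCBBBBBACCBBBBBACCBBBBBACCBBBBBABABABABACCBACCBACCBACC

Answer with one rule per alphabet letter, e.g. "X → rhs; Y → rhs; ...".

  step 0 ⇒ step 1: BAAB ⇒ BA·CC·CC·BA
    A ↦ CC
    B ↦ BA
    C ↦ BB  (constrained at step 1)

A->CC, B->BA, C->BB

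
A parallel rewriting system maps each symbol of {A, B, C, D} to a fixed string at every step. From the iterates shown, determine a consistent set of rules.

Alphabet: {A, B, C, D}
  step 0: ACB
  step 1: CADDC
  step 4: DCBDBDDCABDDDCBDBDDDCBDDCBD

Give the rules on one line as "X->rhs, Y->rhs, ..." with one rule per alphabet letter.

A->CA, B->DC, C->D, D->BD

  step 0 ⇒ step 1: ACB ⇒ CA·D·DC
    A ↦ CA
    B ↦ DC
    C ↦ D
    D ↦ BD  (constrained at step 1)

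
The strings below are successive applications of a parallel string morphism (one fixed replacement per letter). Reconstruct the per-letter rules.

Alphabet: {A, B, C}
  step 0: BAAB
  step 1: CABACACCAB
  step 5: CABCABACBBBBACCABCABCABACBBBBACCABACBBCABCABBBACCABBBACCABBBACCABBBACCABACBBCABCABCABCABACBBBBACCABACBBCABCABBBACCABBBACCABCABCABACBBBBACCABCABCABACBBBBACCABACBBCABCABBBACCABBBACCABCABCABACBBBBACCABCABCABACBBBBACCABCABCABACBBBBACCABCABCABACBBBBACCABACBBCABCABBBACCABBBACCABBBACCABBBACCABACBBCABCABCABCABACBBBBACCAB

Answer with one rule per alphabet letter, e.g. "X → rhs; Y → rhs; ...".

  step 0 ⇒ step 1: BAAB ⇒ CAB·AC·AC·CAB
    A ↦ AC
    B ↦ CAB
    C ↦ BB  (constrained at step 1)

A->AC, B->CAB, C->BB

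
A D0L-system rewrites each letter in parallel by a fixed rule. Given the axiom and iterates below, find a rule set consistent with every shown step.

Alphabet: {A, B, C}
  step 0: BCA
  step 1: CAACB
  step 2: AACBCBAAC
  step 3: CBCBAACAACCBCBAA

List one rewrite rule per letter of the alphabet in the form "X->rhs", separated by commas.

  step 2 ⇒ step 3: AACBCBAAC ⇒ CB·CB·AA·C·AA·C·CB·CB·AA
    A ↦ CB
    B ↦ C
    C ↦ AA

A->CB, B->C, C->AA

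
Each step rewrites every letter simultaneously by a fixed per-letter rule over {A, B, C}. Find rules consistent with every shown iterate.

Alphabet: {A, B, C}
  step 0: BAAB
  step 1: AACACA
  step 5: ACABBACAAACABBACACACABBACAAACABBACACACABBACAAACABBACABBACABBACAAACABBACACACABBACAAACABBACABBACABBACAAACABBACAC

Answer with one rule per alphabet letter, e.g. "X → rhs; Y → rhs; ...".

  step 0 ⇒ step 1: BAAB ⇒ A·AC·AC·A
    A ↦ AC
    B ↦ A
    C ↦ ABB  (constrained at step 1)

A->AC, B->A, C->ABB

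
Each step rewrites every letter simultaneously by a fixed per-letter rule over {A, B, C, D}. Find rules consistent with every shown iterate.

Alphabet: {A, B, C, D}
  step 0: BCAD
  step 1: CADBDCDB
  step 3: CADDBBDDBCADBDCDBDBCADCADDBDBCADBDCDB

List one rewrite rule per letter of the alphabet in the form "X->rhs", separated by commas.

A->C, B->CAD, C->BD, D->DB

  step 0 ⇒ step 1: BCAD ⇒ CAD·BD·C·DB
    A ↦ C
    B ↦ CAD
    C ↦ BD
    D ↦ DB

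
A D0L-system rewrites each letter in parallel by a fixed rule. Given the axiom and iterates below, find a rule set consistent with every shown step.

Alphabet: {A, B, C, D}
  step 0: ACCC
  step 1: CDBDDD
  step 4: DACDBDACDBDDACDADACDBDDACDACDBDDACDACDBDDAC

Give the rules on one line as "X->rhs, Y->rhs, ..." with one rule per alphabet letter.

A->CDB, B->C, C->D, D->DA

  step 0 ⇒ step 1: ACCC ⇒ CDB·D·D·D
    A ↦ CDB
    C ↦ D
    B ↦ C  (constrained at step 1)
    D ↦ DA  (constrained at step 1)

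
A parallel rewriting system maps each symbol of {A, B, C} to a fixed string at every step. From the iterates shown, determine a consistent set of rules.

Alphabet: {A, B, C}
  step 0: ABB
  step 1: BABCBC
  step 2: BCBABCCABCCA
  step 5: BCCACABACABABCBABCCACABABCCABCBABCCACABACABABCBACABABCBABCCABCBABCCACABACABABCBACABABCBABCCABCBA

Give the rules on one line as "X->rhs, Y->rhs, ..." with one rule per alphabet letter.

A->BA, B->BC, C->CA

  step 1 ⇒ step 2: BABCBC ⇒ BC·BA·BC·CA·BC·CA
    A ↦ BA
    B ↦ BC
    C ↦ CA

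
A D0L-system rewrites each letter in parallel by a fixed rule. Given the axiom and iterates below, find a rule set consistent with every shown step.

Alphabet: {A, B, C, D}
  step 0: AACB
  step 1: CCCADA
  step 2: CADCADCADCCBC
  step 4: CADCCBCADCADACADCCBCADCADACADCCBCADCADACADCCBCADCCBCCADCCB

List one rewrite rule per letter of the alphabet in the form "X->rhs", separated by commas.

  step 1 ⇒ step 2: CCCADA ⇒ CAD·CAD·CAD·C·CB·C
    A ↦ C
    C ↦ CAD
    D ↦ CB
  step 0 ⇒ step 1: AACB ⇒ C·C·CAD·A
    B ↦ A

A->C, B->A, C->CAD, D->CB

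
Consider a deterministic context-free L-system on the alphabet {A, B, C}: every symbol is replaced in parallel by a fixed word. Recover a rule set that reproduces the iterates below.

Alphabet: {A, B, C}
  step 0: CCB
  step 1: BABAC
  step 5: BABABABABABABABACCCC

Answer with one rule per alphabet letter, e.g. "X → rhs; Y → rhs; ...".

  step 0 ⇒ step 1: CCB ⇒ BA·BA·C
    B ↦ C
    C ↦ BA
    A ↦ C  (constrained at step 1)

A->C, B->C, C->BA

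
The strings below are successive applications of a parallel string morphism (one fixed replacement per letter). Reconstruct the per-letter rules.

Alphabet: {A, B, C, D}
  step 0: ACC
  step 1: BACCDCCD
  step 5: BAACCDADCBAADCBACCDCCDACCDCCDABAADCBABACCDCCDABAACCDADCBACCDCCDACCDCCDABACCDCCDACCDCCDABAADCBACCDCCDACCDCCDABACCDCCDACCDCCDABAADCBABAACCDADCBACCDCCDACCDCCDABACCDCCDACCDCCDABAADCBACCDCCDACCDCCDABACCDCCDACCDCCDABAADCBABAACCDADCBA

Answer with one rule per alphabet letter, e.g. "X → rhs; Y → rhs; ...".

A->BA, B->ADC, C->CCD, D->A

  step 0 ⇒ step 1: ACC ⇒ BA·CCD·CCD
    A ↦ BA
    C ↦ CCD
    B ↦ ADC  (constrained at step 1)
    D ↦ A  (constrained at step 1)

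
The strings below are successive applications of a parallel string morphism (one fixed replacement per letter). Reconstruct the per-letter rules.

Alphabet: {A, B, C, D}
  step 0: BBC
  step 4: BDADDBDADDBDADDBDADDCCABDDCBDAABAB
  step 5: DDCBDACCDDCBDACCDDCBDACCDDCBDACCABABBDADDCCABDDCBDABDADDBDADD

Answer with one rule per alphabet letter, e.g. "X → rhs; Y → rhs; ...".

  step 4 ⇒ step 5: BDADDBDADDBDADDBDADDCCABDDCBDAABAB ⇒ DD·C·BDA·C·C·DD·C·BDA·C·C·DD·C·BDA·C·C·DD·C·BDA·C·C·AB·AB·BDA·DD·C·C·AB·DD·C·BDA·BDA·DD·BDA·DD
    A ↦ BDA
    B ↦ DD
    C ↦ AB
    D ↦ C

A->BDA, B->DD, C->AB, D->C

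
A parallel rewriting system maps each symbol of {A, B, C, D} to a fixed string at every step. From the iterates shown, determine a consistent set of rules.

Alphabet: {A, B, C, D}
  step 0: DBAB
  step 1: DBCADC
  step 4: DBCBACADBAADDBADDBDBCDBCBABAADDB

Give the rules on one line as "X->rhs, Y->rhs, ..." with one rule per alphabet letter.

A->AD, B->C, C->BA, D->DB

  step 0 ⇒ step 1: DBAB ⇒ DB·C·AD·C
    A ↦ AD
    B ↦ C
    D ↦ DB
    C ↦ BA  (constrained at step 1)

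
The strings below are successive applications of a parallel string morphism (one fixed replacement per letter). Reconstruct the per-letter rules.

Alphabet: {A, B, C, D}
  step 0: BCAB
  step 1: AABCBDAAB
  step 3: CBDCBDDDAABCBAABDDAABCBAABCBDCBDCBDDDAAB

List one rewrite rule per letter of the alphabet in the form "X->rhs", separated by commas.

  step 0 ⇒ step 1: BCAB ⇒ AAB·CB·D·AAB
    A ↦ D
    B ↦ AAB
    C ↦ CB
    D ↦ CBD  (constrained at step 1)

A->D, B->AAB, C->CB, D->CBD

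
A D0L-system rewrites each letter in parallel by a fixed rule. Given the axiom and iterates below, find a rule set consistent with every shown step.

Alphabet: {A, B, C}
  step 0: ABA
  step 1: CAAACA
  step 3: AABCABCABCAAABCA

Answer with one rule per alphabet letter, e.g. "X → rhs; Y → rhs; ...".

  step 0 ⇒ step 1: ABA ⇒ CA·AA·CA
    A ↦ CA
    B ↦ AA
    C ↦ B  (constrained at step 1)

A->CA, B->AA, C->B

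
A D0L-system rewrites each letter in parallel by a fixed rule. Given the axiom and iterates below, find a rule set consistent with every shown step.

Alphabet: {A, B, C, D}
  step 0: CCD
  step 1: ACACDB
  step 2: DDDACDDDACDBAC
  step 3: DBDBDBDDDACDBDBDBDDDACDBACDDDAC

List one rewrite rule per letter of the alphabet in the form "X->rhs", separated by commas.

A->DDD, B->AC, C->AC, D->DB

  step 2 ⇒ step 3: DDDACDDDACDBAC ⇒ DB·DB·DB·DDD·AC·DB·DB·DB·DDD·AC·DB·AC·DDD·AC
    A ↦ DDD
    B ↦ AC
    C ↦ AC
    D ↦ DB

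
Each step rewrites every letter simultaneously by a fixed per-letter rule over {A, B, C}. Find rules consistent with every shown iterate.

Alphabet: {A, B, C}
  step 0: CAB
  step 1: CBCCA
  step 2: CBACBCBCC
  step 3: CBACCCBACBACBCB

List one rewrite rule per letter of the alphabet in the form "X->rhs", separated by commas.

  step 2 ⇒ step 3: CBACBCBCC ⇒ CB·A·CC·CB·A·CB·A·CB·CB
    A ↦ CC
    B ↦ A
    C ↦ CB

A->CC, B->A, C->CB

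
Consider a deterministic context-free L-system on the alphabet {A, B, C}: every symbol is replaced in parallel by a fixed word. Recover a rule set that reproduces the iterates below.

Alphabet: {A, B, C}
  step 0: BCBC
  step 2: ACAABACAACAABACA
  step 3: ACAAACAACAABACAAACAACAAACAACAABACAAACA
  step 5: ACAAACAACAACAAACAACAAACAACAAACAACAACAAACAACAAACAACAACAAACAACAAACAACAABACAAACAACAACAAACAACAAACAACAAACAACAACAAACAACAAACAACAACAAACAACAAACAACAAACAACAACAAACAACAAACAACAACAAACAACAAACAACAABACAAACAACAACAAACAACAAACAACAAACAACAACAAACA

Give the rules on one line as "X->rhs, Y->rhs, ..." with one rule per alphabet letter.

  step 2 ⇒ step 3: ACAABACAACAABACA ⇒ ACA·A·ACA·ACA·AB·ACA·A·ACA·ACA·A·ACA·ACA·AB·ACA·A·ACA
    A ↦ ACA
    B ↦ AB
    C ↦ A

A->ACA, B->AB, C->A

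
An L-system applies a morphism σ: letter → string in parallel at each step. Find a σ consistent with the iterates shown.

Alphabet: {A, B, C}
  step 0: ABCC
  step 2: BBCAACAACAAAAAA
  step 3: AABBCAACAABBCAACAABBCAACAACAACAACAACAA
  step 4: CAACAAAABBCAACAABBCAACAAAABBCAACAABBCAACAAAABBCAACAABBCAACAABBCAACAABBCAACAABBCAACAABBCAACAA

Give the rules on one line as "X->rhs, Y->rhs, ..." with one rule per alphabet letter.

A->CAA, B->A, C->BB

  step 3 ⇒ step 4: AABBCAACAABBCAACAABBCAACAACAACAACAACAA ⇒ CAA·CAA·A·A·BB·CAA·CAA·BB·CAA·CAA·A·A·BB·CAA·CAA·BB·CAA·CAA·A·A·BB·CAA·CAA·BB·CAA·CAA·BB·CAA·CAA·BB·CAA·CAA·BB·CAA·CAA·BB·CAA·CAA
    A ↦ CAA
    B ↦ A
    C ↦ BB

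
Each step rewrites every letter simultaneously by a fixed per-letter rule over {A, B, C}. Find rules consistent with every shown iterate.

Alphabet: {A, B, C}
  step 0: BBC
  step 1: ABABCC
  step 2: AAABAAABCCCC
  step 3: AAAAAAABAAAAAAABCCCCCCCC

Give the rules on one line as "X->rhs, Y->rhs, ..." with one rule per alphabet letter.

A->AA, B->AB, C->CC

  step 2 ⇒ step 3: AAABAAABCCCC ⇒ AA·AA·AA·AB·AA·AA·AA·AB·CC·CC·CC·CC
    A ↦ AA
    B ↦ AB
    C ↦ CC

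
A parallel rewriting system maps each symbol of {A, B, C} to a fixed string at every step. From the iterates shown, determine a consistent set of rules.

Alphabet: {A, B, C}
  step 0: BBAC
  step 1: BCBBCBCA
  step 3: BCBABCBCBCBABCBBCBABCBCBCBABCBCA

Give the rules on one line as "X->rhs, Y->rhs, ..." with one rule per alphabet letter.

A->C, B->BCB, C->A

  step 0 ⇒ step 1: BBAC ⇒ BCB·BCB·C·A
    A ↦ C
    B ↦ BCB
    C ↦ A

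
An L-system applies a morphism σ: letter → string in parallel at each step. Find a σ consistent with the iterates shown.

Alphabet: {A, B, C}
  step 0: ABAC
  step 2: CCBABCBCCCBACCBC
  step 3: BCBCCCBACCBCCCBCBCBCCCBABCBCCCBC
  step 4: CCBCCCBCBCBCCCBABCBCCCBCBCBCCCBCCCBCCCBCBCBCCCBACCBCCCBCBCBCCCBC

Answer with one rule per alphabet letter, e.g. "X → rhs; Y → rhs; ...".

A->BA, B->CC, C->BC

  step 3 ⇒ step 4: BCBCCCBACCBCCCBCBCBCCCBABCBCCCBC ⇒ CC·BC·CC·BC·BC·BC·CC·BA·BC·BC·CC·BC·BC·BC·CC·BC·CC·BC·CC·BC·BC·BC·CC·BA·CC·BC·CC·BC·BC·BC·CC·BC
    A ↦ BA
    B ↦ CC
    C ↦ BC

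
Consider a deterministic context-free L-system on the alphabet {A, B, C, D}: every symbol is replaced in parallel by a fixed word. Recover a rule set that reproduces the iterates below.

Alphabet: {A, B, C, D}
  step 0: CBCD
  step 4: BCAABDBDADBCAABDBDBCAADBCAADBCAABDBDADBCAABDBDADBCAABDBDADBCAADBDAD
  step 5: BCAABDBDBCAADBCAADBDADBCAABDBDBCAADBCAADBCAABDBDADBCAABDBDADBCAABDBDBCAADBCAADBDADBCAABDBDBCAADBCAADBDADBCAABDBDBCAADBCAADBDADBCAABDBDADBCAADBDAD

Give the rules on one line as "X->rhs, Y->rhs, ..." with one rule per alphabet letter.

  step 4 ⇒ step 5: BCAABDBDADBCAABDBDBCAADBCAADBCAABDBDADBCAABDBDADBCAABDBDADBCAADBDAD ⇒ BCA·A·BD·BD·BCA·AD·BCA·AD·BD·AD·BCA·A·BD·BD·BCA·AD·BCA·AD·BCA·A·BD·BD·AD·BCA·A·BD·BD·AD·BCA·A·BD·BD·BCA·AD·BCA·AD·BD·AD·BCA·A·BD·BD·BCA·AD·BCA·AD·BD·AD·BCA·A·BD·BD·BCA·AD·BCA·AD·BD·AD·BCA·A·BD·BD·AD·BCA·AD·BD·AD
    A ↦ BD
    B ↦ BCA
    C ↦ A
    D ↦ AD

A->BD, B->BCA, C->A, D->AD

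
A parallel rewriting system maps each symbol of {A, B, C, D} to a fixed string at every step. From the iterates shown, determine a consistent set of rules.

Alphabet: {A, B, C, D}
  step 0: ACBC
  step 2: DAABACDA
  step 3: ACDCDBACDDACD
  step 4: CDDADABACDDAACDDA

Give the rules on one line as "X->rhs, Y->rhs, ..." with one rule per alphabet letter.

A->CD, B->BA, C->D, D->A

  step 3 ⇒ step 4: ACDCDBACDDACD ⇒ CD·D·A·D·A·BA·CD·D·A·A·CD·D·A
    A ↦ CD
    B ↦ BA
    C ↦ D
    D ↦ A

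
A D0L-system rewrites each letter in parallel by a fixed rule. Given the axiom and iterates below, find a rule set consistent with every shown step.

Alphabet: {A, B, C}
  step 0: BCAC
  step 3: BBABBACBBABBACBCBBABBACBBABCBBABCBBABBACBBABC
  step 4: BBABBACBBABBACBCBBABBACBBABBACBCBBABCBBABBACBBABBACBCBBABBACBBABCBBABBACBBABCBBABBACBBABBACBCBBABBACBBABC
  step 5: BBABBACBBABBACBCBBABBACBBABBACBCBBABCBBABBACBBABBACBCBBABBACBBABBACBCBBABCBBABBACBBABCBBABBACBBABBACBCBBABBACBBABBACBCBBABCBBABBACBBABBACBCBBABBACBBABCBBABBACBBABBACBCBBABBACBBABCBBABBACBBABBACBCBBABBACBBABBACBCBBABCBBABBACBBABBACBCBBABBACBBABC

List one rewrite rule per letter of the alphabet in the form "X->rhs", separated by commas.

A->C, B->BBA, C->BC

  step 4 ⇒ step 5: BBABBACBBABBACBCBBABBACBBABBACBCBBABCBBABBACBBABBACBCBBABBACBBABCBBABBACBBABCBBABBACBBABBACBCBBABBACBBABC ⇒ BBA·BBA·C·BBA·BBA·C·BC·BBA·BBA·C·BBA·BBA·C·BC·BBA·BC·BBA·BBA·C·BBA·BBA·C·BC·BBA·BBA·C·BBA·BBA·C·BC·BBA·BC·BBA·BBA·C·BBA·BC·BBA·BBA·C·BBA·BBA·C·BC·BBA·BBA·C·BBA·BBA·C·BC·BBA·BC·BBA·BBA·C·BBA·BBA·C·BC·BBA·BBA·C·BBA·BC·BBA·BBA·C·BBA·BBA·C·BC·BBA·BBA·C·BBA·BC·BBA·BBA·C·BBA·BBA·C·BC·BBA·BBA·C·BBA·BBA·C·BC·BBA·BC·BBA·BBA·C·BBA·BBA·C·BC·BBA·BBA·C·BBA·BC
    A ↦ C
    B ↦ BBA
    C ↦ BC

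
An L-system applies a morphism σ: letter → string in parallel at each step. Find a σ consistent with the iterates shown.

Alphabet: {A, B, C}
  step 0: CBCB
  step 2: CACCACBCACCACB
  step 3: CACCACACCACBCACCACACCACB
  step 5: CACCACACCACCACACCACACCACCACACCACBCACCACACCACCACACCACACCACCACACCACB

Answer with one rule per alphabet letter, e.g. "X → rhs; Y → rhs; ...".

  step 2 ⇒ step 3: CACCACBCACCACB ⇒ CA·C·CA·CA·C·CA·CB·CA·C·CA·CA·C·CA·CB
    A ↦ C
    B ↦ CB
    C ↦ CA

A->C, B->CB, C->CA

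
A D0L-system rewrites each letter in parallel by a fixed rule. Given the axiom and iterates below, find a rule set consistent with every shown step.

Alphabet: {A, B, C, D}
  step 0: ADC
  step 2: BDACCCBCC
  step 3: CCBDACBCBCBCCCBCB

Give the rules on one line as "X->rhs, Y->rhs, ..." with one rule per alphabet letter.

A->DA, B->CC, C->CB, D->B

  step 2 ⇒ step 3: BDACCCBCC ⇒ CC·B·DA·CB·CB·CB·CC·CB·CB
    A ↦ DA
    B ↦ CC
    C ↦ CB
    D ↦ B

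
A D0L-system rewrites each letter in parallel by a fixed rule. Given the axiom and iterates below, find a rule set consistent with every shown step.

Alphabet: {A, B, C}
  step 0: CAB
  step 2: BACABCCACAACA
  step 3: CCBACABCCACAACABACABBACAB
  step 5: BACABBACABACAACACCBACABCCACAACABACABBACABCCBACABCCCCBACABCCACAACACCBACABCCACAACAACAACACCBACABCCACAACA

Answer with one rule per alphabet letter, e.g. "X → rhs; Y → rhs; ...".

A->B, B->CC, C->ACA

  step 2 ⇒ step 3: BACABCCACAACA ⇒ CC·B·ACA·B·CC·ACA·ACA·B·ACA·B·B·ACA·B
    A ↦ B
    B ↦ CC
    C ↦ ACA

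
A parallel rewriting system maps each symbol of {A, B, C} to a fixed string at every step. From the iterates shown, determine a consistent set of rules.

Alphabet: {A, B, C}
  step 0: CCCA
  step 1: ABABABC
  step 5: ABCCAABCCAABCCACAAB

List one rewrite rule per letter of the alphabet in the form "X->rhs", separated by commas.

A->C, B->A, C->AB

  step 0 ⇒ step 1: CCCA ⇒ AB·AB·AB·C
    A ↦ C
    C ↦ AB
    B ↦ A  (constrained at step 1)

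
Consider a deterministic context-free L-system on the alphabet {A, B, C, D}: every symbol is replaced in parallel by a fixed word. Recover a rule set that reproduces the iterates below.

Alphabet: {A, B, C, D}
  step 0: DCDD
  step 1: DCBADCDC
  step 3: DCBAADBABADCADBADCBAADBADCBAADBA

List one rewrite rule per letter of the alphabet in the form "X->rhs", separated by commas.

  step 0 ⇒ step 1: DCDD ⇒ DC·BA·DC·DC
    C ↦ BA
    D ↦ DC
    A ↦ BA  (constrained at step 1)
    B ↦ AD  (constrained at step 1)

A->BA, B->AD, C->BA, D->DC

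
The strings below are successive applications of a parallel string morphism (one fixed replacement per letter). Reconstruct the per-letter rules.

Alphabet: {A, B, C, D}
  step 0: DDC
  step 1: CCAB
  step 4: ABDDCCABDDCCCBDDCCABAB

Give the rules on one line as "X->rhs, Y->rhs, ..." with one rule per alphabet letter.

A->CB, B->DD, C->AB, D->C

  step 0 ⇒ step 1: DDC ⇒ C·C·AB
    C ↦ AB
    D ↦ C
    A ↦ CB  (constrained at step 1)
    B ↦ DD  (constrained at step 1)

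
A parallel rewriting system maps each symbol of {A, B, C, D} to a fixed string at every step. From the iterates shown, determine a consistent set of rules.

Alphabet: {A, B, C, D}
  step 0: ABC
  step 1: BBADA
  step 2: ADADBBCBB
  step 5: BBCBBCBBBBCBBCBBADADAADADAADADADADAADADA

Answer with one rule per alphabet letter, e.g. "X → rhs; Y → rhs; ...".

  step 1 ⇒ step 2: BBADA ⇒ AD·AD·BB·C·BB
    A ↦ BB
    B ↦ AD
    D ↦ C
  step 0 ⇒ step 1: ABC ⇒ BB·AD·A
    C ↦ A

A->BB, B->AD, C->A, D->C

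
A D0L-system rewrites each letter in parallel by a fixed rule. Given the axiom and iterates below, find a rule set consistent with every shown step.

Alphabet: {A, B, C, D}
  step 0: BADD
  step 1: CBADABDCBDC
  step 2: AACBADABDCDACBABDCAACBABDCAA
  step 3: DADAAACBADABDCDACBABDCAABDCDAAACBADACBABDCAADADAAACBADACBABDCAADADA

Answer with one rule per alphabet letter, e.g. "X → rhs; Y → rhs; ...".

  step 2 ⇒ step 3: AACBADABDCDACBABDCAACBABDCAA ⇒ DA·DA·AA·CBA·DA·BDC·DA·CBA·BDC·AA·BDC·DA·AA·CBA·DA·CBA·BDC·AA·DA·DA·AA·CBA·DA·CBA·BDC·AA·DA·DA
    A ↦ DA
    B ↦ CBA
    C ↦ AA
    D ↦ BDC

A->DA, B->CBA, C->AA, D->BDC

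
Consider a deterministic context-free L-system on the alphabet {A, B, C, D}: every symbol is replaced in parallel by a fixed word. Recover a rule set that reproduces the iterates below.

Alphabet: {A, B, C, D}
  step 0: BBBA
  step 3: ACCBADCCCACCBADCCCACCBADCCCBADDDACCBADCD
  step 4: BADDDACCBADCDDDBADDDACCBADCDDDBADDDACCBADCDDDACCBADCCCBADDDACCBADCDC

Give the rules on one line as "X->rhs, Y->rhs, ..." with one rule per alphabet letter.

A->BAD, B->ACC, C->D, D->C

  step 3 ⇒ step 4: ACCBADCCCACCBADCCCACCBADCCCBADDDACCBADCD ⇒ BAD·D·D·ACC·BAD·C·D·D·D·BAD·D·D·ACC·BAD·C·D·D·D·BAD·D·D·ACC·BAD·C·D·D·D·ACC·BAD·C·C·C·BAD·D·D·ACC·BAD·C·D·C
    A ↦ BAD
    B ↦ ACC
    C ↦ D
    D ↦ C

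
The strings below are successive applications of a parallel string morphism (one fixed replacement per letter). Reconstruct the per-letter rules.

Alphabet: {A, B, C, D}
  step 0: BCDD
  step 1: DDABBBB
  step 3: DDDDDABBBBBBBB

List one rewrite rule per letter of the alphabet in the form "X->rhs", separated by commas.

A->C, B->D, C->DA, D->BB

  step 0 ⇒ step 1: BCDD ⇒ D·DA·BB·BB
    B ↦ D
    C ↦ DA
    D ↦ BB
    A ↦ C  (constrained at step 1)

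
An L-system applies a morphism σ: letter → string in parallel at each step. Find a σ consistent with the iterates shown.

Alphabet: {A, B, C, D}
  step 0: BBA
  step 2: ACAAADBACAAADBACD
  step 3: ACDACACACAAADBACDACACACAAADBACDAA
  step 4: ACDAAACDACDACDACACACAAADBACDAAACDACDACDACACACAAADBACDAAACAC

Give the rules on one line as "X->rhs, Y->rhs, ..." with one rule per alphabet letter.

A->AC, B->ADB, C->D, D->AA

  step 3 ⇒ step 4: ACDACACACAAADBACDACACACAAADBACDAA ⇒ AC·D·AA·AC·D·AC·D·AC·D·AC·AC·AC·AA·ADB·AC·D·AA·AC·D·AC·D·AC·D·AC·AC·AC·AA·ADB·AC·D·AA·AC·AC
    A ↦ AC
    B ↦ ADB
    C ↦ D
    D ↦ AA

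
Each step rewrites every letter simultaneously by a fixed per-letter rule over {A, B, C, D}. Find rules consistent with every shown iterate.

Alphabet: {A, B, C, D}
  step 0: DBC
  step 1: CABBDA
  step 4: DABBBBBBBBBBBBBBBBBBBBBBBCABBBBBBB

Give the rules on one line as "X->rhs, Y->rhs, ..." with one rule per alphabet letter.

  step 0 ⇒ step 1: DBC ⇒ CA·BB·DA
    B ↦ BB
    C ↦ DA
    D ↦ CA
    A ↦ B  (constrained at step 1)

A->B, B->BB, C->DA, D->CA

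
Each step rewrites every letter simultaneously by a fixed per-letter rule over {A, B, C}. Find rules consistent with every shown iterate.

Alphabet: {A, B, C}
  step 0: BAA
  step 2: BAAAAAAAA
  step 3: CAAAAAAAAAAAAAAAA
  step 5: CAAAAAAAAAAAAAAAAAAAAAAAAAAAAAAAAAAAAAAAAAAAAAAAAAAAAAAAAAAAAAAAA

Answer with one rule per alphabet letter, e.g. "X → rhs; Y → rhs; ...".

A->AA, B->C, C->B

  step 2 ⇒ step 3: BAAAAAAAA ⇒ C·AA·AA·AA·AA·AA·AA·AA·AA
    A ↦ AA
    B ↦ C
    C ↦ B  (constrained at step 3)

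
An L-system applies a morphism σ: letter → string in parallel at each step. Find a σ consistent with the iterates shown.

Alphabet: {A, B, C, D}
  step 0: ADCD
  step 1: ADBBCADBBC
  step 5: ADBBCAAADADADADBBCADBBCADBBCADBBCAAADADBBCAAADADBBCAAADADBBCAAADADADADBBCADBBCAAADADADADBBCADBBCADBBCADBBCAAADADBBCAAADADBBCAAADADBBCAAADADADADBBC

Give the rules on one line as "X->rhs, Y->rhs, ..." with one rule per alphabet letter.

  step 0 ⇒ step 1: ADCD ⇒ AD·BBC·AD·BBC
    A ↦ AD
    C ↦ AD
    D ↦ BBC
    B ↦ A  (constrained at step 1)

A->AD, B->A, C->AD, D->BBC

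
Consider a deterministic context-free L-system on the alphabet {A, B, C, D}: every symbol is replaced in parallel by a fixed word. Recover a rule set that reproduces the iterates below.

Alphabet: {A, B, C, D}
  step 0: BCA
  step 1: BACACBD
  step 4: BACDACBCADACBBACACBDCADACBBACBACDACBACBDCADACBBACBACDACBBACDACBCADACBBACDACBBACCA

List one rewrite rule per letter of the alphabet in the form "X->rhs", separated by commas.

A->D, B->BAC, C->ACB, D->CA

  step 0 ⇒ step 1: BCA ⇒ BAC·ACB·D
    A ↦ D
    B ↦ BAC
    C ↦ ACB
    D ↦ CA  (constrained at step 1)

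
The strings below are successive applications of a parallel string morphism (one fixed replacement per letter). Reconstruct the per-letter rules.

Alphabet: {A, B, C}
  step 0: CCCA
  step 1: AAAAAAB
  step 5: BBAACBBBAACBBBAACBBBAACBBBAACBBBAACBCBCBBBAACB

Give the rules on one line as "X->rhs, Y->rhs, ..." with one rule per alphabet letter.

  step 0 ⇒ step 1: CCCA ⇒ AA·AA·AA·B
    A ↦ B
    C ↦ AA
    B ↦ CB  (constrained at step 1)

A->B, B->CB, C->AA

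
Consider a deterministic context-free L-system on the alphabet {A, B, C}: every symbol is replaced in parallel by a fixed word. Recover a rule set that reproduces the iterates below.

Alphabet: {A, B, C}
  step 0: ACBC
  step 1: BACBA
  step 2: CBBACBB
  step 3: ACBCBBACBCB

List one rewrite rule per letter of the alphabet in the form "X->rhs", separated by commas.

  step 2 ⇒ step 3: CBBACBB ⇒ A·CB·CB·B·A·CB·CB
    A ↦ B
    B ↦ CB
    C ↦ A

A->B, B->CB, C->A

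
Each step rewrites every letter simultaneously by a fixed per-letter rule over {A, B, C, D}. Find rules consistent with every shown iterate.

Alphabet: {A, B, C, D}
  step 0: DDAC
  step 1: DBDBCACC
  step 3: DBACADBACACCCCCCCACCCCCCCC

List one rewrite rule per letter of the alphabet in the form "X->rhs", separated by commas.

  step 0 ⇒ step 1: DDAC ⇒ DB·DB·CA·CC
    A ↦ CA
    C ↦ CC
    D ↦ DB
    B ↦ A  (constrained at step 1)

A->CA, B->A, C->CC, D->DB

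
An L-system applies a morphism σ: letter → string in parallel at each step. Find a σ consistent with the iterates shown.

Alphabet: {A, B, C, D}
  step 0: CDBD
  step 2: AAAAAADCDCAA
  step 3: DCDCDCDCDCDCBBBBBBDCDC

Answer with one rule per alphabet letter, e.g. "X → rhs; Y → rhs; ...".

A->DC, B->AA, C->BB, D->B

  step 2 ⇒ step 3: AAAAAADCDCAA ⇒ DC·DC·DC·DC·DC·DC·B·BB·B·BB·DC·DC
    A ↦ DC
    C ↦ BB
    D ↦ B
    B ↦ AA  (constrained at step 0)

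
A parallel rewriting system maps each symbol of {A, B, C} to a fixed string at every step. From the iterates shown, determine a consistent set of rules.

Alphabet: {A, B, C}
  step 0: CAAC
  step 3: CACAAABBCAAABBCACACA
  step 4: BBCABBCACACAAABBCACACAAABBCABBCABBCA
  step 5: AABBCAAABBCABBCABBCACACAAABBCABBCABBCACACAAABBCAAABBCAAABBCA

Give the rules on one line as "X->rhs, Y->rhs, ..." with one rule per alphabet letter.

  step 4 ⇒ step 5: BBCABBCACACAAABBCACACAAABBCABBCABBCA ⇒ A·A·BB·CA·A·A·BB·CA·BB·CA·BB·CA·CA·CA·A·A·BB·CA·BB·CA·BB·CA·CA·CA·A·A·BB·CA·A·A·BB·CA·A·A·BB·CA
    A ↦ CA
    B ↦ A
    C ↦ BB

A->CA, B->A, C->BB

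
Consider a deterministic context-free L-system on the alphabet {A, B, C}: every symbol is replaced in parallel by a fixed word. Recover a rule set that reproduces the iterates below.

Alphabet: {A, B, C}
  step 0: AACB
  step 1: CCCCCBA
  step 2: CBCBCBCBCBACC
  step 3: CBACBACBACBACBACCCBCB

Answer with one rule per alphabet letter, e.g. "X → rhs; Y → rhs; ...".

A->CC, B->A, C->CB

  step 2 ⇒ step 3: CBCBCBCBCBACC ⇒ CB·A·CB·A·CB·A·CB·A·CB·A·CC·CB·CB
    A ↦ CC
    B ↦ A
    C ↦ CB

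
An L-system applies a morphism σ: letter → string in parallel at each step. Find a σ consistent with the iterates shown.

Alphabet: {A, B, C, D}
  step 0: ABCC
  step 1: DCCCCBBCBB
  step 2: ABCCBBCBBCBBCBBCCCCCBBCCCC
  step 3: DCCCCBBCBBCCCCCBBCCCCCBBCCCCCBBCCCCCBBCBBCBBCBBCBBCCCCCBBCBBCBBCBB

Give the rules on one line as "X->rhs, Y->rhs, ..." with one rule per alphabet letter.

  step 2 ⇒ step 3: ABCCBBCBBCBBCBBCCCCCBBCCCC ⇒ DC·CC·CBB·CBB·CC·CC·CBB·CC·CC·CBB·CC·CC·CBB·CC·CC·CBB·CBB·CBB·CBB·CBB·CC·CC·CBB·CBB·CBB·CBB
    A ↦ DC
    B ↦ CC
    C ↦ CBB
  step 1 ⇒ step 2: DCCCCBBCBB ⇒ ABC·CBB·CBB·CBB·CBB·CC·CC·CBB·CC·CC
    D ↦ ABC

A->DC, B->CC, C->CBB, D->ABC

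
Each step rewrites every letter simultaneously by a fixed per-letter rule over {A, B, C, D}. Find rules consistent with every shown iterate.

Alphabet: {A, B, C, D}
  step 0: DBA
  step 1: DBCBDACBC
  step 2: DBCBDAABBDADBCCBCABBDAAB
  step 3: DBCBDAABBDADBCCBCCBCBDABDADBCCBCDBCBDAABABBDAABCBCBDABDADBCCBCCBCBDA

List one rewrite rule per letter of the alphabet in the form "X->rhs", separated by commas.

  step 2 ⇒ step 3: DBCBDAABBDADBCCBCABBDAAB ⇒ DBC·BDA·AB·BDA·DBC·CBC·CBC·BDA·BDA·DBC·CBC·DBC·BDA·AB·AB·BDA·AB·CBC·BDA·BDA·DBC·CBC·CBC·BDA
    A ↦ CBC
    B ↦ BDA
    C ↦ AB
    D ↦ DBC

A->CBC, B->BDA, C->AB, D->DBC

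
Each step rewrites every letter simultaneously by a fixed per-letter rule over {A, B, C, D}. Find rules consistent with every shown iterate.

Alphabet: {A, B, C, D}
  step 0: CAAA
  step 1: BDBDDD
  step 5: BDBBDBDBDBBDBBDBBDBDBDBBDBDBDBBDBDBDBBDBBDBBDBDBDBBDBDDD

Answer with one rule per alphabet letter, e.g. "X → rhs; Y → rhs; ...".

A->D, B->CC, C->BDB, D->A

  step 0 ⇒ step 1: CAAA ⇒ BDB·D·D·D
    A ↦ D
    C ↦ BDB
    B ↦ CC  (constrained at step 1)
    D ↦ A  (constrained at step 1)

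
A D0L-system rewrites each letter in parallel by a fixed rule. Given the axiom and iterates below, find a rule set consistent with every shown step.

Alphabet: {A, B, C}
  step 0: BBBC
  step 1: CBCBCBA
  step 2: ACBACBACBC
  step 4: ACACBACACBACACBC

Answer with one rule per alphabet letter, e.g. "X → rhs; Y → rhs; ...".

A->C, B->CB, C->A

  step 1 ⇒ step 2: CBCBCBA ⇒ A·CB·A·CB·A·CB·C
    A ↦ C
    B ↦ CB
    C ↦ A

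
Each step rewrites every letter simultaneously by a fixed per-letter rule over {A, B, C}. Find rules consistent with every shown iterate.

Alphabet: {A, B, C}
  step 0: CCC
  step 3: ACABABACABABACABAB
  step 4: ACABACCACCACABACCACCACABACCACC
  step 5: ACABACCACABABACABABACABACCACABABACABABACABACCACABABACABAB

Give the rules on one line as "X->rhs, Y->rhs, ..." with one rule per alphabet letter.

A->AC, B->C, C->AB

  step 4 ⇒ step 5: ACABACCACCACABACCACCACABACCACC ⇒ AC·AB·AC·C·AC·AB·AB·AC·AB·AB·AC·AB·AC·C·AC·AB·AB·AC·AB·AB·AC·AB·AC·C·AC·AB·AB·AC·AB·AB
    A ↦ AC
    B ↦ C
    C ↦ AB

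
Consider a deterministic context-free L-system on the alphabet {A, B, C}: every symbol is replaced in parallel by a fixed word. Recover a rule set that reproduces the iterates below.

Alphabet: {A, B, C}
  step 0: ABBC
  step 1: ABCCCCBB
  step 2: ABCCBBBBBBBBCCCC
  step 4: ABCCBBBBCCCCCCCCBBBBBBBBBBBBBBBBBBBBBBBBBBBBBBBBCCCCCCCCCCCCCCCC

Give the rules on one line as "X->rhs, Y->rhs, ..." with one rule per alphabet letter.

A->AB, B->CC, C->BB

  step 1 ⇒ step 2: ABCCCCBB ⇒ AB·CC·BB·BB·BB·BB·CC·CC
    A ↦ AB
    B ↦ CC
    C ↦ BB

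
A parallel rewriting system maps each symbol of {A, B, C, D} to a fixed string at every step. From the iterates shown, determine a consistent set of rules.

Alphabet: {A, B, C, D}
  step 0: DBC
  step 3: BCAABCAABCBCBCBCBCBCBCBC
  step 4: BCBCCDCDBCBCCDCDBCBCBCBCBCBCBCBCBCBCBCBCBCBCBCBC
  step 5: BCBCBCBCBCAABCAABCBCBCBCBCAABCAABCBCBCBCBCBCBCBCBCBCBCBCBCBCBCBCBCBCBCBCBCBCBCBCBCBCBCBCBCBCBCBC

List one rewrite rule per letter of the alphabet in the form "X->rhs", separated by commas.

A->CD, B->BC, C->BC, D->AA

  step 4 ⇒ step 5: BCBCCDCDBCBCCDCDBCBCBCBCBCBCBCBCBCBCBCBCBCBCBCBC ⇒ BC·BC·BC·BC·BC·AA·BC·AA·BC·BC·BC·BC·BC·AA·BC·AA·BC·BC·BC·BC·BC·BC·BC·BC·BC·BC·BC·BC·BC·BC·BC·BC·BC·BC·BC·BC·BC·BC·BC·BC·BC·BC·BC·BC·BC·BC·BC·BC
    B ↦ BC
    C ↦ BC
    D ↦ AA
  step 3 ⇒ step 4: BCAABCAABCBCBCBCBCBCBCBC ⇒ BC·BC·CD·CD·BC·BC·CD·CD·BC·BC·BC·BC·BC·BC·BC·BC·BC·BC·BC·BC·BC·BC·BC·BC
    A ↦ CD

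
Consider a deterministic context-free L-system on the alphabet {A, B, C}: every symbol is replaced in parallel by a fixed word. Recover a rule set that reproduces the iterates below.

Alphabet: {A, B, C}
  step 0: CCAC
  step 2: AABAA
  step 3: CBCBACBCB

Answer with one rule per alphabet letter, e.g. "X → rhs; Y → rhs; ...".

  step 2 ⇒ step 3: AABAA ⇒ CB·CB·A·CB·CB
    A ↦ CB
    B ↦ A
    C ↦ B  (constrained at step 0)

A->CB, B->A, C->B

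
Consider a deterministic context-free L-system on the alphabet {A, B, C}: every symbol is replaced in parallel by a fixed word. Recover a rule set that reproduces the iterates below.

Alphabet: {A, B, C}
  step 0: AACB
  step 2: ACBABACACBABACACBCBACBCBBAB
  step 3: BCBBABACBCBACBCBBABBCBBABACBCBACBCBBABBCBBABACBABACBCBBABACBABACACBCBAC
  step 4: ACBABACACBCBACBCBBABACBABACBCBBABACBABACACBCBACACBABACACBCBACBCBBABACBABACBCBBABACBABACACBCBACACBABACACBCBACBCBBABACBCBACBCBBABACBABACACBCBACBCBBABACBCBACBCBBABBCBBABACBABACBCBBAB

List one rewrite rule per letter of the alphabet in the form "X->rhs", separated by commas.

  step 3 ⇒ step 4: BCBBABACBCBACBCBBABBCBBABACBCBACBCBBABBCBBABACBABACBCBBABACBABACACBCBAC ⇒ AC·BAB·AC·AC·BCB·AC·BCB·BAB·AC·BAB·AC·BCB·BAB·AC·BAB·AC·AC·BCB·AC·AC·BAB·AC·AC·BCB·AC·BCB·BAB·AC·BAB·AC·BCB·BAB·AC·BAB·AC·AC·BCB·AC·AC·BAB·AC·AC·BCB·AC·BCB·BAB·AC·BCB·AC·BCB·BAB·AC·BAB·AC·AC·BCB·AC·BCB·BAB·AC·BCB·AC·BCB·BAB·BCB·BAB·AC·BAB·AC·BCB·BAB
    A ↦ BCB
    B ↦ AC
    C ↦ BAB

A->BCB, B->AC, C->BAB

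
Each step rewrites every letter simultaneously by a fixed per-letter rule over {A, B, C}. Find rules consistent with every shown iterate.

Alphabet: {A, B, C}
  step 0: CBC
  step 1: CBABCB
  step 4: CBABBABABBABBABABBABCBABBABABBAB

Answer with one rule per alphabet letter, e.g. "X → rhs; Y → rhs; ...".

A->B, B->AB, C->CB

  step 0 ⇒ step 1: CBC ⇒ CB·AB·CB
    B ↦ AB
    C ↦ CB
    A ↦ B  (constrained at step 1)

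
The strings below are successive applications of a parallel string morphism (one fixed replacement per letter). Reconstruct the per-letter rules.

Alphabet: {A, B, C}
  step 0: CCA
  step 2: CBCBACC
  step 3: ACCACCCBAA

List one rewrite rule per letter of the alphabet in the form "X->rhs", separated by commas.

A->CB, B->CC, C->A

  step 2 ⇒ step 3: CBCBACC ⇒ A·CC·A·CC·CB·A·A
    A ↦ CB
    B ↦ CC
    C ↦ A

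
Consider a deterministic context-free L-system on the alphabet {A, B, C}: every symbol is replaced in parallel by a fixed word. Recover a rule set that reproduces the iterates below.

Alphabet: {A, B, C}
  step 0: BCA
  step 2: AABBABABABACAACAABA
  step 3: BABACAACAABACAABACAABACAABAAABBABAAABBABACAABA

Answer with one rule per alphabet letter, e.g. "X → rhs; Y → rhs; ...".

A->BA, B->CAA, C->AAB

  step 2 ⇒ step 3: AABBABABABACAACAABA ⇒ BA·BA·CAA·CAA·BA·CAA·BA·CAA·BA·CAA·BA·AAB·BA·BA·AAB·BA·BA·CAA·BA
    A ↦ BA
    B ↦ CAA
    C ↦ AAB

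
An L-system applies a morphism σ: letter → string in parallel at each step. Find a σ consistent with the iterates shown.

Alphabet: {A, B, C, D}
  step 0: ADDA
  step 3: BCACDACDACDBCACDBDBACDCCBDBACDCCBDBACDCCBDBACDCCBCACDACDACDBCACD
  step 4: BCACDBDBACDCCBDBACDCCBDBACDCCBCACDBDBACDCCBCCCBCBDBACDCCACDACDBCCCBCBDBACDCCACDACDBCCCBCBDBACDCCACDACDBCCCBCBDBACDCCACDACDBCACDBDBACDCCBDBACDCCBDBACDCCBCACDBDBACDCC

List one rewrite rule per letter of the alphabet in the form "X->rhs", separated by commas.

A->BDB, B->BC, C->ACD, D->CC

  step 3 ⇒ step 4: BCACDACDACDBCACDBDBACDCCBDBACDCCBDBACDCCBDBACDCCBCACDACDACDBCACD ⇒ BC·ACD·BDB·ACD·CC·BDB·ACD·CC·BDB·ACD·CC·BC·ACD·BDB·ACD·CC·BC·CC·BC·BDB·ACD·CC·ACD·ACD·BC·CC·BC·BDB·ACD·CC·ACD·ACD·BC·CC·BC·BDB·ACD·CC·ACD·ACD·BC·CC·BC·BDB·ACD·CC·ACD·ACD·BC·ACD·BDB·ACD·CC·BDB·ACD·CC·BDB·ACD·CC·BC·ACD·BDB·ACD·CC
    A ↦ BDB
    B ↦ BC
    C ↦ ACD
    D ↦ CC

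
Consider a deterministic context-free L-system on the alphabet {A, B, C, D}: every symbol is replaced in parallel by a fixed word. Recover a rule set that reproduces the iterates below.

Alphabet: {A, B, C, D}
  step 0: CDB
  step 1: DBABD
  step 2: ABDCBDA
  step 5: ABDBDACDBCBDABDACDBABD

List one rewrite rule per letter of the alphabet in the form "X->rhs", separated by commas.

A->C, B->BD, C->DB, D->A

  step 1 ⇒ step 2: DBABD ⇒ A·BD·C·BD·A
    A ↦ C
    B ↦ BD
    D ↦ A
  step 0 ⇒ step 1: CDB ⇒ DB·A·BD
    C ↦ DB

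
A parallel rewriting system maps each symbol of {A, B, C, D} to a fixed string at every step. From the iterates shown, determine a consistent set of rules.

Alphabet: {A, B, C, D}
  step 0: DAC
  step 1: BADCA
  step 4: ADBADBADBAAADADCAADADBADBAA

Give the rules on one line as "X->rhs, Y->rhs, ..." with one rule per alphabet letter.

  step 0 ⇒ step 1: DAC ⇒ B·AD·CA
    A ↦ AD
    C ↦ CA
    D ↦ B
    B ↦ AA  (constrained at step 1)

A->AD, B->AA, C->CA, D->B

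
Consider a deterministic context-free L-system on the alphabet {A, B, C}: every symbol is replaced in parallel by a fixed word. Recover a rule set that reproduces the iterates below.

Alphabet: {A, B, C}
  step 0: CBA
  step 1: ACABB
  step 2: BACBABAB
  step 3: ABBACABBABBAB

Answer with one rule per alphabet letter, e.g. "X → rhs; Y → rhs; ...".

A->B, B->AB, C->AC

  step 2 ⇒ step 3: BACBABAB ⇒ AB·B·AC·AB·B·AB·B·AB
    A ↦ B
    B ↦ AB
    C ↦ AC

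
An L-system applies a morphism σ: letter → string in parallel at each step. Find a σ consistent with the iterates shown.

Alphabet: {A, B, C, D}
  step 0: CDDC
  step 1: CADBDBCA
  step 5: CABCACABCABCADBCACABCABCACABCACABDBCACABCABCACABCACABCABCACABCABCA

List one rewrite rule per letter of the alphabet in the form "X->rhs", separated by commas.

  step 0 ⇒ step 1: CDDC ⇒ CA·DB·DB·CA
    C ↦ CA
    D ↦ DB
    A ↦ B  (constrained at step 1)
    B ↦ CA  (constrained at step 1)

A->B, B->CA, C->CA, D->DB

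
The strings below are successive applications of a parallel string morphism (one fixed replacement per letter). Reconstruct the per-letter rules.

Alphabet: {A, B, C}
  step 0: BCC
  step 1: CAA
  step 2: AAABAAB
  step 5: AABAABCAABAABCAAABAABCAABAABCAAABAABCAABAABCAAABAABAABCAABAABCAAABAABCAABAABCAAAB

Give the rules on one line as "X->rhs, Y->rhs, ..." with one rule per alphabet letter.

A->AAB, B->C, C->A

  step 1 ⇒ step 2: CAA ⇒ A·AAB·AAB
    A ↦ AAB
    C ↦ A
  step 0 ⇒ step 1: BCC ⇒ C·A·A
    B ↦ C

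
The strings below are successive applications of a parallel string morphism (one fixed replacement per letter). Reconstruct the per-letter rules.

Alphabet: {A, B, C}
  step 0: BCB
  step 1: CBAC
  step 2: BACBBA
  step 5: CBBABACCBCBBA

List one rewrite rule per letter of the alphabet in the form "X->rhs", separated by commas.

  step 1 ⇒ step 2: CBAC ⇒ BA·C·B·BA
    A ↦ B
    B ↦ C
    C ↦ BA

A->B, B->C, C->BA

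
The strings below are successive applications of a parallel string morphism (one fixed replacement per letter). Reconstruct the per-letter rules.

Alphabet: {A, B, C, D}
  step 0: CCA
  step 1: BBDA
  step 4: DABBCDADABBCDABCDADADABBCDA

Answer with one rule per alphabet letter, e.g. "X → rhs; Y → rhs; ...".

  step 0 ⇒ step 1: CCA ⇒ B·B·DA
    A ↦ DA
    C ↦ B
    B ↦ DA  (constrained at step 1)
    D ↦ BC  (constrained at step 1)

A->DA, B->DA, C->B, D->BC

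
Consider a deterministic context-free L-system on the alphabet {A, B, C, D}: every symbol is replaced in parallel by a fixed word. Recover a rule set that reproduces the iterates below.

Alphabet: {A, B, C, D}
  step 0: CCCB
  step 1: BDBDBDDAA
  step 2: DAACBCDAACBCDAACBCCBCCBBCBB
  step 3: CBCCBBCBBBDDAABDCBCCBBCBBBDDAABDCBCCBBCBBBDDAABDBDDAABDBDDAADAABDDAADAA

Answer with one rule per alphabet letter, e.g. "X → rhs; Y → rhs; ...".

  step 2 ⇒ step 3: DAACBCDAACBCDAACBCCBCCBBCBB ⇒ CBC·CBB·CBB·BD·DAA·BD·CBC·CBB·CBB·BD·DAA·BD·CBC·CBB·CBB·BD·DAA·BD·BD·DAA·BD·BD·DAA·DAA·BD·DAA·DAA
    A ↦ CBB
    B ↦ DAA
    C ↦ BD
    D ↦ CBC

A->CBB, B->DAA, C->BD, D->CBC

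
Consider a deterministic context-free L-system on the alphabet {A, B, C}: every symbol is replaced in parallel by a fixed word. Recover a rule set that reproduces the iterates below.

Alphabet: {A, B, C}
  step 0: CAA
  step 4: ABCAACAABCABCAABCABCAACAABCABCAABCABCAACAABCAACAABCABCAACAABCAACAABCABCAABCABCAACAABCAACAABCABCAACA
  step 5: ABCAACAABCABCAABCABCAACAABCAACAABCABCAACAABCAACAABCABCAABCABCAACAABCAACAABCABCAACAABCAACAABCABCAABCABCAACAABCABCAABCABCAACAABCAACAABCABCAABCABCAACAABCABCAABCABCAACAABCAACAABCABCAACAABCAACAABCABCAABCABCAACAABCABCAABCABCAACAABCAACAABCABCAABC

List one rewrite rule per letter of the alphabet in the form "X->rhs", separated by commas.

  step 4 ⇒ step 5: ABCAACAABCABCAABCABCAACAABCABCAABCABCAACAABCAACAABCABCAACAABCAACAABCABCAABCABCAACAABCAACAABCABCAACA ⇒ ABC·AAC·A·ABC·ABC·A·ABC·ABC·AAC·A·ABC·AAC·A·ABC·ABC·AAC·A·ABC·AAC·A·ABC·ABC·A·ABC·ABC·AAC·A·ABC·AAC·A·ABC·ABC·AAC·A·ABC·AAC·A·ABC·ABC·A·ABC·ABC·AAC·A·ABC·ABC·A·ABC·ABC·AAC·A·ABC·AAC·A·ABC·ABC·A·ABC·ABC·AAC·A·ABC·ABC·A·ABC·ABC·AAC·A·ABC·AAC·A·ABC·ABC·AAC·A·ABC·AAC·A·ABC·ABC·A·ABC·ABC·AAC·A·ABC·ABC·A·ABC·ABC·AAC·A·ABC·AAC·A·ABC·ABC·A·ABC
    A ↦ ABC
    B ↦ AAC
    C ↦ A

A->ABC, B->AAC, C->A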